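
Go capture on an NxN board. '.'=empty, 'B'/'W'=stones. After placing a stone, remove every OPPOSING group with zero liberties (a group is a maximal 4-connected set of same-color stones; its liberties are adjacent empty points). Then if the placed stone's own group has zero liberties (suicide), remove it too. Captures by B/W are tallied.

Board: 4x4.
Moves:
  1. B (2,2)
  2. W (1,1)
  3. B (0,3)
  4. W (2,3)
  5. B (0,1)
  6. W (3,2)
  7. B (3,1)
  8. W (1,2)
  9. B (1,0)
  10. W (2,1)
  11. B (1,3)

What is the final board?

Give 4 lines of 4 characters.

Move 1: B@(2,2) -> caps B=0 W=0
Move 2: W@(1,1) -> caps B=0 W=0
Move 3: B@(0,3) -> caps B=0 W=0
Move 4: W@(2,3) -> caps B=0 W=0
Move 5: B@(0,1) -> caps B=0 W=0
Move 6: W@(3,2) -> caps B=0 W=0
Move 7: B@(3,1) -> caps B=0 W=0
Move 8: W@(1,2) -> caps B=0 W=0
Move 9: B@(1,0) -> caps B=0 W=0
Move 10: W@(2,1) -> caps B=0 W=1
Move 11: B@(1,3) -> caps B=0 W=1

Answer: .B.B
BWWB
.W.W
.BW.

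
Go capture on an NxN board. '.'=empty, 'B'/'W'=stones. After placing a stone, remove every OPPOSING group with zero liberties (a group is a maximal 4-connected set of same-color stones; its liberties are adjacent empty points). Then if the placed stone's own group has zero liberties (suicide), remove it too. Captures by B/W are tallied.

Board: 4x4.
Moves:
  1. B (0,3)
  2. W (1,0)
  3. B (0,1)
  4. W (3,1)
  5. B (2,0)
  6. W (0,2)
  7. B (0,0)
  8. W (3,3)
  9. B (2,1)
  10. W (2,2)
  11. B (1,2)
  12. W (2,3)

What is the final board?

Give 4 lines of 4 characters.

Answer: BB.B
W.B.
BBWW
.W.W

Derivation:
Move 1: B@(0,3) -> caps B=0 W=0
Move 2: W@(1,0) -> caps B=0 W=0
Move 3: B@(0,1) -> caps B=0 W=0
Move 4: W@(3,1) -> caps B=0 W=0
Move 5: B@(2,0) -> caps B=0 W=0
Move 6: W@(0,2) -> caps B=0 W=0
Move 7: B@(0,0) -> caps B=0 W=0
Move 8: W@(3,3) -> caps B=0 W=0
Move 9: B@(2,1) -> caps B=0 W=0
Move 10: W@(2,2) -> caps B=0 W=0
Move 11: B@(1,2) -> caps B=1 W=0
Move 12: W@(2,3) -> caps B=1 W=0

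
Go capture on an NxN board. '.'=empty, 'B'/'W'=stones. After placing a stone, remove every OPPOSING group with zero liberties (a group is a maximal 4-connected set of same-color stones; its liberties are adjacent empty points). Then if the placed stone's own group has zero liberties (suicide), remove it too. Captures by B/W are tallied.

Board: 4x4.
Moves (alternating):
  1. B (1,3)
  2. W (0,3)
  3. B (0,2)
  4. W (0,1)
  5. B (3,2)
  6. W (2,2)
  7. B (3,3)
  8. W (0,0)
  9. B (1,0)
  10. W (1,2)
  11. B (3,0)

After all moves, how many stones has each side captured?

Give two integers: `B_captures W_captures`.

Answer: 1 0

Derivation:
Move 1: B@(1,3) -> caps B=0 W=0
Move 2: W@(0,3) -> caps B=0 W=0
Move 3: B@(0,2) -> caps B=1 W=0
Move 4: W@(0,1) -> caps B=1 W=0
Move 5: B@(3,2) -> caps B=1 W=0
Move 6: W@(2,2) -> caps B=1 W=0
Move 7: B@(3,3) -> caps B=1 W=0
Move 8: W@(0,0) -> caps B=1 W=0
Move 9: B@(1,0) -> caps B=1 W=0
Move 10: W@(1,2) -> caps B=1 W=0
Move 11: B@(3,0) -> caps B=1 W=0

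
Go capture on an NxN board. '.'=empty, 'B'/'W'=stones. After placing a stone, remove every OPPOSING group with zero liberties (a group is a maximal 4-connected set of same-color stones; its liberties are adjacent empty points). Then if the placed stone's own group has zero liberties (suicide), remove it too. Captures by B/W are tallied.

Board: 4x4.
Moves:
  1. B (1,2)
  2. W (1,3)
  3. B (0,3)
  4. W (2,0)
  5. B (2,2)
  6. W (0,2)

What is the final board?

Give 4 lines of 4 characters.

Move 1: B@(1,2) -> caps B=0 W=0
Move 2: W@(1,3) -> caps B=0 W=0
Move 3: B@(0,3) -> caps B=0 W=0
Move 4: W@(2,0) -> caps B=0 W=0
Move 5: B@(2,2) -> caps B=0 W=0
Move 6: W@(0,2) -> caps B=0 W=1

Answer: ..W.
..BW
W.B.
....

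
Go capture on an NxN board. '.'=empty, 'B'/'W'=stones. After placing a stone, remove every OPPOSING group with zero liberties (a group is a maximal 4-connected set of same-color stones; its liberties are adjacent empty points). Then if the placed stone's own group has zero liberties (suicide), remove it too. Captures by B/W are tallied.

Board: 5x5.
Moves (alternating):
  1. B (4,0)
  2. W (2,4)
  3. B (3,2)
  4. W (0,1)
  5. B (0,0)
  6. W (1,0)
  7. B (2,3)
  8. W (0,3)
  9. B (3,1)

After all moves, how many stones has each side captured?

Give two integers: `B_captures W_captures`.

Answer: 0 1

Derivation:
Move 1: B@(4,0) -> caps B=0 W=0
Move 2: W@(2,4) -> caps B=0 W=0
Move 3: B@(3,2) -> caps B=0 W=0
Move 4: W@(0,1) -> caps B=0 W=0
Move 5: B@(0,0) -> caps B=0 W=0
Move 6: W@(1,0) -> caps B=0 W=1
Move 7: B@(2,3) -> caps B=0 W=1
Move 8: W@(0,3) -> caps B=0 W=1
Move 9: B@(3,1) -> caps B=0 W=1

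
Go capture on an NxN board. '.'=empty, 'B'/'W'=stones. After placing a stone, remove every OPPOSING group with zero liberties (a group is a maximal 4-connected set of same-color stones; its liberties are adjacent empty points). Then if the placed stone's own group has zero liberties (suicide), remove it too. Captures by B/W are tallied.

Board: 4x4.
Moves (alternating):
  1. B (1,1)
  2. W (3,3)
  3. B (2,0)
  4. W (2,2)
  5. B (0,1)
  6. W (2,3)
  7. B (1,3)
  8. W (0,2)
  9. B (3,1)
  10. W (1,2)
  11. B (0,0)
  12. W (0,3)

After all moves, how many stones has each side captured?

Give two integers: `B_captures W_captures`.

Answer: 0 1

Derivation:
Move 1: B@(1,1) -> caps B=0 W=0
Move 2: W@(3,3) -> caps B=0 W=0
Move 3: B@(2,0) -> caps B=0 W=0
Move 4: W@(2,2) -> caps B=0 W=0
Move 5: B@(0,1) -> caps B=0 W=0
Move 6: W@(2,3) -> caps B=0 W=0
Move 7: B@(1,3) -> caps B=0 W=0
Move 8: W@(0,2) -> caps B=0 W=0
Move 9: B@(3,1) -> caps B=0 W=0
Move 10: W@(1,2) -> caps B=0 W=0
Move 11: B@(0,0) -> caps B=0 W=0
Move 12: W@(0,3) -> caps B=0 W=1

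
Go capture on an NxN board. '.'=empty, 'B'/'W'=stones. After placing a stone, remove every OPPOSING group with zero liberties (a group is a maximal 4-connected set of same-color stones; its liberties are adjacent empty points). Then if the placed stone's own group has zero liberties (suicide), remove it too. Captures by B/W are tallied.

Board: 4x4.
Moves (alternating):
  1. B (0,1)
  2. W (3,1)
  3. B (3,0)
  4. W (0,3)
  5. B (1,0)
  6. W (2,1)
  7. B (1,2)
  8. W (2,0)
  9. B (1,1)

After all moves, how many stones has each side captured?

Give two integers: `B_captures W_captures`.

Answer: 0 1

Derivation:
Move 1: B@(0,1) -> caps B=0 W=0
Move 2: W@(3,1) -> caps B=0 W=0
Move 3: B@(3,0) -> caps B=0 W=0
Move 4: W@(0,3) -> caps B=0 W=0
Move 5: B@(1,0) -> caps B=0 W=0
Move 6: W@(2,1) -> caps B=0 W=0
Move 7: B@(1,2) -> caps B=0 W=0
Move 8: W@(2,0) -> caps B=0 W=1
Move 9: B@(1,1) -> caps B=0 W=1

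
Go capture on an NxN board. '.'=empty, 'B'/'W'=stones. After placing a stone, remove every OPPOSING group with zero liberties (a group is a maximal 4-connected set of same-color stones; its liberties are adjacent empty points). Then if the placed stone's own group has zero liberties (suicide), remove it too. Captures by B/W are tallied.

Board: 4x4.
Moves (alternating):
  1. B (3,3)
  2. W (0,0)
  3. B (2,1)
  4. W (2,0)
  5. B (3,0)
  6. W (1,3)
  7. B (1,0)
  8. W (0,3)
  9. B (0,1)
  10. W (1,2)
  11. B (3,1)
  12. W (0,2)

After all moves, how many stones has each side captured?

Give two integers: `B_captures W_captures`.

Answer: 2 0

Derivation:
Move 1: B@(3,3) -> caps B=0 W=0
Move 2: W@(0,0) -> caps B=0 W=0
Move 3: B@(2,1) -> caps B=0 W=0
Move 4: W@(2,0) -> caps B=0 W=0
Move 5: B@(3,0) -> caps B=0 W=0
Move 6: W@(1,3) -> caps B=0 W=0
Move 7: B@(1,0) -> caps B=1 W=0
Move 8: W@(0,3) -> caps B=1 W=0
Move 9: B@(0,1) -> caps B=2 W=0
Move 10: W@(1,2) -> caps B=2 W=0
Move 11: B@(3,1) -> caps B=2 W=0
Move 12: W@(0,2) -> caps B=2 W=0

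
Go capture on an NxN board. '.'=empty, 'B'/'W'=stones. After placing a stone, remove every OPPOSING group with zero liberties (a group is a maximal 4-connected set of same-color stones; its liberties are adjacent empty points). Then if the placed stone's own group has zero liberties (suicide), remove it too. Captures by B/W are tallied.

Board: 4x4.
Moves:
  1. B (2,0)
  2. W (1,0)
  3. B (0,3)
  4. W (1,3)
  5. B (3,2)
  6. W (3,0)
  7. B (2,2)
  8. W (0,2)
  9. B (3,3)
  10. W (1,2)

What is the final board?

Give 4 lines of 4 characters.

Answer: ..W.
W.WW
B.B.
W.BB

Derivation:
Move 1: B@(2,0) -> caps B=0 W=0
Move 2: W@(1,0) -> caps B=0 W=0
Move 3: B@(0,3) -> caps B=0 W=0
Move 4: W@(1,3) -> caps B=0 W=0
Move 5: B@(3,2) -> caps B=0 W=0
Move 6: W@(3,0) -> caps B=0 W=0
Move 7: B@(2,2) -> caps B=0 W=0
Move 8: W@(0,2) -> caps B=0 W=1
Move 9: B@(3,3) -> caps B=0 W=1
Move 10: W@(1,2) -> caps B=0 W=1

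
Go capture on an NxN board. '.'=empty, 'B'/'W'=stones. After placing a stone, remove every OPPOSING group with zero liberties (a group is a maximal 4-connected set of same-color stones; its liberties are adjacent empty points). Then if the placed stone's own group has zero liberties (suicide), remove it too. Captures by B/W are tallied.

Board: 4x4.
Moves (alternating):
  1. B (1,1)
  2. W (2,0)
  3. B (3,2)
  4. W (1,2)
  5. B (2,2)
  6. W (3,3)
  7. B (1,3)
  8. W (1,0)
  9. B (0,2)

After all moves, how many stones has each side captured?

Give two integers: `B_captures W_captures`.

Answer: 1 0

Derivation:
Move 1: B@(1,1) -> caps B=0 W=0
Move 2: W@(2,0) -> caps B=0 W=0
Move 3: B@(3,2) -> caps B=0 W=0
Move 4: W@(1,2) -> caps B=0 W=0
Move 5: B@(2,2) -> caps B=0 W=0
Move 6: W@(3,3) -> caps B=0 W=0
Move 7: B@(1,3) -> caps B=0 W=0
Move 8: W@(1,0) -> caps B=0 W=0
Move 9: B@(0,2) -> caps B=1 W=0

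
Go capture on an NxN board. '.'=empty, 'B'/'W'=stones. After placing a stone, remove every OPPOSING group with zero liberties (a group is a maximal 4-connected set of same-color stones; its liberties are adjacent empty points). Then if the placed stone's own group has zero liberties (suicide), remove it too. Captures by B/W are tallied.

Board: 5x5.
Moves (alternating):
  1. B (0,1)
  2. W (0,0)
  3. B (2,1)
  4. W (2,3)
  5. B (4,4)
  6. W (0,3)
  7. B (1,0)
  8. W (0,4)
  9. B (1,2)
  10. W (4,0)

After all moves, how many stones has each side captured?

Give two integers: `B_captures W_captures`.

Answer: 1 0

Derivation:
Move 1: B@(0,1) -> caps B=0 W=0
Move 2: W@(0,0) -> caps B=0 W=0
Move 3: B@(2,1) -> caps B=0 W=0
Move 4: W@(2,3) -> caps B=0 W=0
Move 5: B@(4,4) -> caps B=0 W=0
Move 6: W@(0,3) -> caps B=0 W=0
Move 7: B@(1,0) -> caps B=1 W=0
Move 8: W@(0,4) -> caps B=1 W=0
Move 9: B@(1,2) -> caps B=1 W=0
Move 10: W@(4,0) -> caps B=1 W=0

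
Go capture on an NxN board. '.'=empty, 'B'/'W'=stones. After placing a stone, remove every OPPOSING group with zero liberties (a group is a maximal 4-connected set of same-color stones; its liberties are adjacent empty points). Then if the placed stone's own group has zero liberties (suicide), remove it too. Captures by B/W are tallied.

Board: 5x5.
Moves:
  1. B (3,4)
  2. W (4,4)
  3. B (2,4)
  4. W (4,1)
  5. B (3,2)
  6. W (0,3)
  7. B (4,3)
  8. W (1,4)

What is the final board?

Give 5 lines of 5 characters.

Answer: ...W.
....W
....B
..B.B
.W.B.

Derivation:
Move 1: B@(3,4) -> caps B=0 W=0
Move 2: W@(4,4) -> caps B=0 W=0
Move 3: B@(2,4) -> caps B=0 W=0
Move 4: W@(4,1) -> caps B=0 W=0
Move 5: B@(3,2) -> caps B=0 W=0
Move 6: W@(0,3) -> caps B=0 W=0
Move 7: B@(4,3) -> caps B=1 W=0
Move 8: W@(1,4) -> caps B=1 W=0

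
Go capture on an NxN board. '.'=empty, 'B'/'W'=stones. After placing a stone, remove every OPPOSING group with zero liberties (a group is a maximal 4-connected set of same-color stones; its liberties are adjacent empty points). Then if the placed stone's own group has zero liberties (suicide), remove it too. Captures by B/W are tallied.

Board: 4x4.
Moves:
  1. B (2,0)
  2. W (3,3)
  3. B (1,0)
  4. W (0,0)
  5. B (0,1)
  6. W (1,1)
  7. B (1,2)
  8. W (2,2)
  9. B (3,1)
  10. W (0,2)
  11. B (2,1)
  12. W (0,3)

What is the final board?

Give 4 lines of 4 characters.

Answer: .BWW
B.B.
BBW.
.B.W

Derivation:
Move 1: B@(2,0) -> caps B=0 W=0
Move 2: W@(3,3) -> caps B=0 W=0
Move 3: B@(1,0) -> caps B=0 W=0
Move 4: W@(0,0) -> caps B=0 W=0
Move 5: B@(0,1) -> caps B=1 W=0
Move 6: W@(1,1) -> caps B=1 W=0
Move 7: B@(1,2) -> caps B=1 W=0
Move 8: W@(2,2) -> caps B=1 W=0
Move 9: B@(3,1) -> caps B=1 W=0
Move 10: W@(0,2) -> caps B=1 W=0
Move 11: B@(2,1) -> caps B=2 W=0
Move 12: W@(0,3) -> caps B=2 W=0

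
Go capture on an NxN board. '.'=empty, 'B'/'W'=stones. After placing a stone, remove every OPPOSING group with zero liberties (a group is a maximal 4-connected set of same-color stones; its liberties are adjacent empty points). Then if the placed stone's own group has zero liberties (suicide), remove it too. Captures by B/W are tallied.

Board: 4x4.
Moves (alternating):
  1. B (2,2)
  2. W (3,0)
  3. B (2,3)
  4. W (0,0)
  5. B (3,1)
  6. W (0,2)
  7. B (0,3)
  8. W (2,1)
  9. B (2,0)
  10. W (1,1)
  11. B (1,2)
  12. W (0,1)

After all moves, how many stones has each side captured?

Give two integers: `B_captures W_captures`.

Move 1: B@(2,2) -> caps B=0 W=0
Move 2: W@(3,0) -> caps B=0 W=0
Move 3: B@(2,3) -> caps B=0 W=0
Move 4: W@(0,0) -> caps B=0 W=0
Move 5: B@(3,1) -> caps B=0 W=0
Move 6: W@(0,2) -> caps B=0 W=0
Move 7: B@(0,3) -> caps B=0 W=0
Move 8: W@(2,1) -> caps B=0 W=0
Move 9: B@(2,0) -> caps B=1 W=0
Move 10: W@(1,1) -> caps B=1 W=0
Move 11: B@(1,2) -> caps B=1 W=0
Move 12: W@(0,1) -> caps B=1 W=0

Answer: 1 0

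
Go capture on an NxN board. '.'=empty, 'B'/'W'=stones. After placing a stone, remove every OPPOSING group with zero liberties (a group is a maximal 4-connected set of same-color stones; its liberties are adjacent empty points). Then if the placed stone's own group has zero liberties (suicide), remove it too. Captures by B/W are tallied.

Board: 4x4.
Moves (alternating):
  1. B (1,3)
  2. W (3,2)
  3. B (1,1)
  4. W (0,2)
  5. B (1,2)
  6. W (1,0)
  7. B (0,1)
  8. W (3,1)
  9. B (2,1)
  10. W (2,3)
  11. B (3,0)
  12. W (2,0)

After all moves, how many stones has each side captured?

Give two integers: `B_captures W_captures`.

Move 1: B@(1,3) -> caps B=0 W=0
Move 2: W@(3,2) -> caps B=0 W=0
Move 3: B@(1,1) -> caps B=0 W=0
Move 4: W@(0,2) -> caps B=0 W=0
Move 5: B@(1,2) -> caps B=0 W=0
Move 6: W@(1,0) -> caps B=0 W=0
Move 7: B@(0,1) -> caps B=0 W=0
Move 8: W@(3,1) -> caps B=0 W=0
Move 9: B@(2,1) -> caps B=0 W=0
Move 10: W@(2,3) -> caps B=0 W=0
Move 11: B@(3,0) -> caps B=0 W=0
Move 12: W@(2,0) -> caps B=0 W=1

Answer: 0 1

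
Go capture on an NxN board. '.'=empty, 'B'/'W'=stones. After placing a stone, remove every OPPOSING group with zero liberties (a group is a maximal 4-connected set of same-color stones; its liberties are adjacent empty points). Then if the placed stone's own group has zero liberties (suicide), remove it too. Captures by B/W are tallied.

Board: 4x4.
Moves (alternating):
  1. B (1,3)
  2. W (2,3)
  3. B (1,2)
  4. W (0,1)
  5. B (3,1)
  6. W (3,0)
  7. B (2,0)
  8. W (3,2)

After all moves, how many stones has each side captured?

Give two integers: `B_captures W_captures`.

Move 1: B@(1,3) -> caps B=0 W=0
Move 2: W@(2,3) -> caps B=0 W=0
Move 3: B@(1,2) -> caps B=0 W=0
Move 4: W@(0,1) -> caps B=0 W=0
Move 5: B@(3,1) -> caps B=0 W=0
Move 6: W@(3,0) -> caps B=0 W=0
Move 7: B@(2,0) -> caps B=1 W=0
Move 8: W@(3,2) -> caps B=1 W=0

Answer: 1 0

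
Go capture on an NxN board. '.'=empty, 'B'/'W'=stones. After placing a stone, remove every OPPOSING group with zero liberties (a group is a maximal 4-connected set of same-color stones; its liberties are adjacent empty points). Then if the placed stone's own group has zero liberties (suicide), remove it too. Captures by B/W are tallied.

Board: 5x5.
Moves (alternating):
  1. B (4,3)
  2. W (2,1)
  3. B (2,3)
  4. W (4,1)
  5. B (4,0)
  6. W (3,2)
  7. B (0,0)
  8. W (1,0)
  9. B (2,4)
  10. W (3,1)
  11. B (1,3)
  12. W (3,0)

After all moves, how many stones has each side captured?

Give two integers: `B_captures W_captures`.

Answer: 0 1

Derivation:
Move 1: B@(4,3) -> caps B=0 W=0
Move 2: W@(2,1) -> caps B=0 W=0
Move 3: B@(2,3) -> caps B=0 W=0
Move 4: W@(4,1) -> caps B=0 W=0
Move 5: B@(4,0) -> caps B=0 W=0
Move 6: W@(3,2) -> caps B=0 W=0
Move 7: B@(0,0) -> caps B=0 W=0
Move 8: W@(1,0) -> caps B=0 W=0
Move 9: B@(2,4) -> caps B=0 W=0
Move 10: W@(3,1) -> caps B=0 W=0
Move 11: B@(1,3) -> caps B=0 W=0
Move 12: W@(3,0) -> caps B=0 W=1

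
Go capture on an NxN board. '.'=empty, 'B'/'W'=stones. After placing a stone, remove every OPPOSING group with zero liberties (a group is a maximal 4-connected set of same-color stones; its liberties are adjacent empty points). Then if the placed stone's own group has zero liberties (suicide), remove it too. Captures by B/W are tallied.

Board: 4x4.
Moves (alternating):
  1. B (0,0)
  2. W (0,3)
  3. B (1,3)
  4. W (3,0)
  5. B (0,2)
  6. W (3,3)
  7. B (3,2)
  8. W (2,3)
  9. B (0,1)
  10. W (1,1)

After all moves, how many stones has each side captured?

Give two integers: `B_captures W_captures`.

Answer: 1 0

Derivation:
Move 1: B@(0,0) -> caps B=0 W=0
Move 2: W@(0,3) -> caps B=0 W=0
Move 3: B@(1,3) -> caps B=0 W=0
Move 4: W@(3,0) -> caps B=0 W=0
Move 5: B@(0,2) -> caps B=1 W=0
Move 6: W@(3,3) -> caps B=1 W=0
Move 7: B@(3,2) -> caps B=1 W=0
Move 8: W@(2,3) -> caps B=1 W=0
Move 9: B@(0,1) -> caps B=1 W=0
Move 10: W@(1,1) -> caps B=1 W=0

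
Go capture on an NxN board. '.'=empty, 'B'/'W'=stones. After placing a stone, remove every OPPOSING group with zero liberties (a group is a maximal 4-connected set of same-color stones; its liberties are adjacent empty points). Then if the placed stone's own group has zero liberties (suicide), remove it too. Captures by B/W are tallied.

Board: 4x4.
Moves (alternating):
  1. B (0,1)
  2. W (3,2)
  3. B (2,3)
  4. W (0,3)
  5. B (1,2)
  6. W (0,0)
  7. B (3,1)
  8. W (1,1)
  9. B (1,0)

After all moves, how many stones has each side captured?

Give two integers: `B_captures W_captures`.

Answer: 1 0

Derivation:
Move 1: B@(0,1) -> caps B=0 W=0
Move 2: W@(3,2) -> caps B=0 W=0
Move 3: B@(2,3) -> caps B=0 W=0
Move 4: W@(0,3) -> caps B=0 W=0
Move 5: B@(1,2) -> caps B=0 W=0
Move 6: W@(0,0) -> caps B=0 W=0
Move 7: B@(3,1) -> caps B=0 W=0
Move 8: W@(1,1) -> caps B=0 W=0
Move 9: B@(1,0) -> caps B=1 W=0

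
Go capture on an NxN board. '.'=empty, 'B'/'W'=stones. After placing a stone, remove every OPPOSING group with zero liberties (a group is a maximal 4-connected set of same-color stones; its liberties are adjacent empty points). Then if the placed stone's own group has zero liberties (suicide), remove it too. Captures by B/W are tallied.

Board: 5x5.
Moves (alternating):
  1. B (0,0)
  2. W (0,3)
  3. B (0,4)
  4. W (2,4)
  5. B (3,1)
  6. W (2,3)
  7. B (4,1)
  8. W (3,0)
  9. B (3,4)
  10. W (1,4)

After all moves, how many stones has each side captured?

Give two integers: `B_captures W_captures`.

Move 1: B@(0,0) -> caps B=0 W=0
Move 2: W@(0,3) -> caps B=0 W=0
Move 3: B@(0,4) -> caps B=0 W=0
Move 4: W@(2,4) -> caps B=0 W=0
Move 5: B@(3,1) -> caps B=0 W=0
Move 6: W@(2,3) -> caps B=0 W=0
Move 7: B@(4,1) -> caps B=0 W=0
Move 8: W@(3,0) -> caps B=0 W=0
Move 9: B@(3,4) -> caps B=0 W=0
Move 10: W@(1,4) -> caps B=0 W=1

Answer: 0 1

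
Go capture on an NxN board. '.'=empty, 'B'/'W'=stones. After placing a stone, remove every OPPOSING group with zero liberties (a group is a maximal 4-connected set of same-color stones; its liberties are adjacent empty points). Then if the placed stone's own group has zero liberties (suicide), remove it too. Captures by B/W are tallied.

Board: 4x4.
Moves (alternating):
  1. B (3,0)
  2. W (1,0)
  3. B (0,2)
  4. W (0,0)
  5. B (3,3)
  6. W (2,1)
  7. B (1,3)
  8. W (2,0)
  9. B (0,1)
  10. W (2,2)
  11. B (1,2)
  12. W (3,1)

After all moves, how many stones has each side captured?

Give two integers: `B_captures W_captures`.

Move 1: B@(3,0) -> caps B=0 W=0
Move 2: W@(1,0) -> caps B=0 W=0
Move 3: B@(0,2) -> caps B=0 W=0
Move 4: W@(0,0) -> caps B=0 W=0
Move 5: B@(3,3) -> caps B=0 W=0
Move 6: W@(2,1) -> caps B=0 W=0
Move 7: B@(1,3) -> caps B=0 W=0
Move 8: W@(2,0) -> caps B=0 W=0
Move 9: B@(0,1) -> caps B=0 W=0
Move 10: W@(2,2) -> caps B=0 W=0
Move 11: B@(1,2) -> caps B=0 W=0
Move 12: W@(3,1) -> caps B=0 W=1

Answer: 0 1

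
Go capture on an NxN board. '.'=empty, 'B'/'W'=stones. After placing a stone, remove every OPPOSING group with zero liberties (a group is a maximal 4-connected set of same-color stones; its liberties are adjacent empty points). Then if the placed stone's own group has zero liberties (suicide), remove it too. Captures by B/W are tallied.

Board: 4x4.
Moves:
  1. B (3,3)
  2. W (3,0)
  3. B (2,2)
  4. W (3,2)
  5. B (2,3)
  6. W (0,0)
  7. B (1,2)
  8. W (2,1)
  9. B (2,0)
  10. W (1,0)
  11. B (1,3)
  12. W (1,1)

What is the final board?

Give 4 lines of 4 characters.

Move 1: B@(3,3) -> caps B=0 W=0
Move 2: W@(3,0) -> caps B=0 W=0
Move 3: B@(2,2) -> caps B=0 W=0
Move 4: W@(3,2) -> caps B=0 W=0
Move 5: B@(2,3) -> caps B=0 W=0
Move 6: W@(0,0) -> caps B=0 W=0
Move 7: B@(1,2) -> caps B=0 W=0
Move 8: W@(2,1) -> caps B=0 W=0
Move 9: B@(2,0) -> caps B=0 W=0
Move 10: W@(1,0) -> caps B=0 W=1
Move 11: B@(1,3) -> caps B=0 W=1
Move 12: W@(1,1) -> caps B=0 W=1

Answer: W...
WWBB
.WBB
W.WB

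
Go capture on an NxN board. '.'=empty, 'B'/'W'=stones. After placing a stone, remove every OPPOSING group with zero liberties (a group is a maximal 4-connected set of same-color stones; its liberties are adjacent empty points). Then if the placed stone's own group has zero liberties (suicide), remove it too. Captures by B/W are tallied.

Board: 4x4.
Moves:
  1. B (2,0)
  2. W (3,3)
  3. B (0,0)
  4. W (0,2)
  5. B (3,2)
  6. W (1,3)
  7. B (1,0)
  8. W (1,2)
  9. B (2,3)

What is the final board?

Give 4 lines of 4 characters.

Move 1: B@(2,0) -> caps B=0 W=0
Move 2: W@(3,3) -> caps B=0 W=0
Move 3: B@(0,0) -> caps B=0 W=0
Move 4: W@(0,2) -> caps B=0 W=0
Move 5: B@(3,2) -> caps B=0 W=0
Move 6: W@(1,3) -> caps B=0 W=0
Move 7: B@(1,0) -> caps B=0 W=0
Move 8: W@(1,2) -> caps B=0 W=0
Move 9: B@(2,3) -> caps B=1 W=0

Answer: B.W.
B.WW
B..B
..B.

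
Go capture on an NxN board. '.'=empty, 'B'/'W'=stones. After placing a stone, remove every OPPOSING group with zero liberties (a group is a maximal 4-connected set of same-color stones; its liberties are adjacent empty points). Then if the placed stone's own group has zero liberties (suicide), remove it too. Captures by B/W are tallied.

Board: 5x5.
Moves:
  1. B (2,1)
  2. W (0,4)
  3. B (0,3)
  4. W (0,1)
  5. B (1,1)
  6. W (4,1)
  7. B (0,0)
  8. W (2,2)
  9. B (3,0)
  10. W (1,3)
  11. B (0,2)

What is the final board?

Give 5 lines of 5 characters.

Answer: B.BBW
.B.W.
.BW..
B....
.W...

Derivation:
Move 1: B@(2,1) -> caps B=0 W=0
Move 2: W@(0,4) -> caps B=0 W=0
Move 3: B@(0,3) -> caps B=0 W=0
Move 4: W@(0,1) -> caps B=0 W=0
Move 5: B@(1,1) -> caps B=0 W=0
Move 6: W@(4,1) -> caps B=0 W=0
Move 7: B@(0,0) -> caps B=0 W=0
Move 8: W@(2,2) -> caps B=0 W=0
Move 9: B@(3,0) -> caps B=0 W=0
Move 10: W@(1,3) -> caps B=0 W=0
Move 11: B@(0,2) -> caps B=1 W=0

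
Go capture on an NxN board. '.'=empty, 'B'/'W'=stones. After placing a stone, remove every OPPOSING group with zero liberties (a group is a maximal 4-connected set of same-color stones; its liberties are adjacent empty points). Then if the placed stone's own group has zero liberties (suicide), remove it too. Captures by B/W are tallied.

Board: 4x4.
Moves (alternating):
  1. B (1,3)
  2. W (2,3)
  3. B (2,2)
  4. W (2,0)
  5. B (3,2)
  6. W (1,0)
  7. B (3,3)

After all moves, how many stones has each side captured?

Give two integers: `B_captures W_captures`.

Move 1: B@(1,3) -> caps B=0 W=0
Move 2: W@(2,3) -> caps B=0 W=0
Move 3: B@(2,2) -> caps B=0 W=0
Move 4: W@(2,0) -> caps B=0 W=0
Move 5: B@(3,2) -> caps B=0 W=0
Move 6: W@(1,0) -> caps B=0 W=0
Move 7: B@(3,3) -> caps B=1 W=0

Answer: 1 0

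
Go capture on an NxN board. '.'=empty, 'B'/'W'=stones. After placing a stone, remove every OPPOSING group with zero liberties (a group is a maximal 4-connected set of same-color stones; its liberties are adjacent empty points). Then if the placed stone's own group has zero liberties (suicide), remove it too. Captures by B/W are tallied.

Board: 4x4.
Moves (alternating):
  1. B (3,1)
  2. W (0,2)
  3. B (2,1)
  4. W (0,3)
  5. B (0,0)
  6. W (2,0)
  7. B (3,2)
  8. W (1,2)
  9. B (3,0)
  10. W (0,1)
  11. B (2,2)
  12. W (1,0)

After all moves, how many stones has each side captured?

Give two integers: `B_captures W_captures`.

Move 1: B@(3,1) -> caps B=0 W=0
Move 2: W@(0,2) -> caps B=0 W=0
Move 3: B@(2,1) -> caps B=0 W=0
Move 4: W@(0,3) -> caps B=0 W=0
Move 5: B@(0,0) -> caps B=0 W=0
Move 6: W@(2,0) -> caps B=0 W=0
Move 7: B@(3,2) -> caps B=0 W=0
Move 8: W@(1,2) -> caps B=0 W=0
Move 9: B@(3,0) -> caps B=0 W=0
Move 10: W@(0,1) -> caps B=0 W=0
Move 11: B@(2,2) -> caps B=0 W=0
Move 12: W@(1,0) -> caps B=0 W=1

Answer: 0 1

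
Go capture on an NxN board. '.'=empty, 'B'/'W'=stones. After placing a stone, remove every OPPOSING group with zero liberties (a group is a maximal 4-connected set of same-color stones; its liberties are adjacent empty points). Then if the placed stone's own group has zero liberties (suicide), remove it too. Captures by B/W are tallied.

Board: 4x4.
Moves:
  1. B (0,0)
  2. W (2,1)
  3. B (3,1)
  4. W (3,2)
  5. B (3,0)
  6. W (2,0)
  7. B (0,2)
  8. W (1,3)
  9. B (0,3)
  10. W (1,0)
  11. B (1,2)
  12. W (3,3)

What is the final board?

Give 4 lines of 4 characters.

Answer: B.BB
W.BW
WW..
..WW

Derivation:
Move 1: B@(0,0) -> caps B=0 W=0
Move 2: W@(2,1) -> caps B=0 W=0
Move 3: B@(3,1) -> caps B=0 W=0
Move 4: W@(3,2) -> caps B=0 W=0
Move 5: B@(3,0) -> caps B=0 W=0
Move 6: W@(2,0) -> caps B=0 W=2
Move 7: B@(0,2) -> caps B=0 W=2
Move 8: W@(1,3) -> caps B=0 W=2
Move 9: B@(0,3) -> caps B=0 W=2
Move 10: W@(1,0) -> caps B=0 W=2
Move 11: B@(1,2) -> caps B=0 W=2
Move 12: W@(3,3) -> caps B=0 W=2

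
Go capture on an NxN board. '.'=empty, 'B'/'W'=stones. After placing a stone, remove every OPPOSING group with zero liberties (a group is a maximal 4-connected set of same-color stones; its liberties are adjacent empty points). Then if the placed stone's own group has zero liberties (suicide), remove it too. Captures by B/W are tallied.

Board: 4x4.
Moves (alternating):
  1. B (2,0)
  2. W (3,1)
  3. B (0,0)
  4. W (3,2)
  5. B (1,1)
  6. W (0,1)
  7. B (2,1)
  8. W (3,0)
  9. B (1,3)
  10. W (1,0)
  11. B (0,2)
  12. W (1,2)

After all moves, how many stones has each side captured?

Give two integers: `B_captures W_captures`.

Answer: 0 1

Derivation:
Move 1: B@(2,0) -> caps B=0 W=0
Move 2: W@(3,1) -> caps B=0 W=0
Move 3: B@(0,0) -> caps B=0 W=0
Move 4: W@(3,2) -> caps B=0 W=0
Move 5: B@(1,1) -> caps B=0 W=0
Move 6: W@(0,1) -> caps B=0 W=0
Move 7: B@(2,1) -> caps B=0 W=0
Move 8: W@(3,0) -> caps B=0 W=0
Move 9: B@(1,3) -> caps B=0 W=0
Move 10: W@(1,0) -> caps B=0 W=1
Move 11: B@(0,2) -> caps B=0 W=1
Move 12: W@(1,2) -> caps B=0 W=1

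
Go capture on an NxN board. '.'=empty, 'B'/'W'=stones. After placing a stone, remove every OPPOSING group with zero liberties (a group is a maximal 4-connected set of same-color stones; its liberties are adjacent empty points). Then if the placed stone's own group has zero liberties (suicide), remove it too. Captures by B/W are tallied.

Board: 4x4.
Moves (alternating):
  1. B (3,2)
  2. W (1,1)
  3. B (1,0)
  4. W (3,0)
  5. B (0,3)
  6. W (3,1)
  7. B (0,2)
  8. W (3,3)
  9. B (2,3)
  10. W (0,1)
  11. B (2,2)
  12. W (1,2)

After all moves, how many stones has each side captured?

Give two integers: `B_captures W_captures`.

Answer: 1 0

Derivation:
Move 1: B@(3,2) -> caps B=0 W=0
Move 2: W@(1,1) -> caps B=0 W=0
Move 3: B@(1,0) -> caps B=0 W=0
Move 4: W@(3,0) -> caps B=0 W=0
Move 5: B@(0,3) -> caps B=0 W=0
Move 6: W@(3,1) -> caps B=0 W=0
Move 7: B@(0,2) -> caps B=0 W=0
Move 8: W@(3,3) -> caps B=0 W=0
Move 9: B@(2,3) -> caps B=1 W=0
Move 10: W@(0,1) -> caps B=1 W=0
Move 11: B@(2,2) -> caps B=1 W=0
Move 12: W@(1,2) -> caps B=1 W=0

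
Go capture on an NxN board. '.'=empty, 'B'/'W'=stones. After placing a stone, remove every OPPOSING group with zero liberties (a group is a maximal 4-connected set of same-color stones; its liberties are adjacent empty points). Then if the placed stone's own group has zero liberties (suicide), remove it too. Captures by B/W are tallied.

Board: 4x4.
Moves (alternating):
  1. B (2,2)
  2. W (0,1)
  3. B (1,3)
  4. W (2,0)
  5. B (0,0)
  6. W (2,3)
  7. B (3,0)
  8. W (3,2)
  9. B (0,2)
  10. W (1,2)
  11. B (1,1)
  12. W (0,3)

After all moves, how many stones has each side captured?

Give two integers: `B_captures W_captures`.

Move 1: B@(2,2) -> caps B=0 W=0
Move 2: W@(0,1) -> caps B=0 W=0
Move 3: B@(1,3) -> caps B=0 W=0
Move 4: W@(2,0) -> caps B=0 W=0
Move 5: B@(0,0) -> caps B=0 W=0
Move 6: W@(2,3) -> caps B=0 W=0
Move 7: B@(3,0) -> caps B=0 W=0
Move 8: W@(3,2) -> caps B=0 W=0
Move 9: B@(0,2) -> caps B=0 W=0
Move 10: W@(1,2) -> caps B=0 W=0
Move 11: B@(1,1) -> caps B=2 W=0
Move 12: W@(0,3) -> caps B=2 W=0

Answer: 2 0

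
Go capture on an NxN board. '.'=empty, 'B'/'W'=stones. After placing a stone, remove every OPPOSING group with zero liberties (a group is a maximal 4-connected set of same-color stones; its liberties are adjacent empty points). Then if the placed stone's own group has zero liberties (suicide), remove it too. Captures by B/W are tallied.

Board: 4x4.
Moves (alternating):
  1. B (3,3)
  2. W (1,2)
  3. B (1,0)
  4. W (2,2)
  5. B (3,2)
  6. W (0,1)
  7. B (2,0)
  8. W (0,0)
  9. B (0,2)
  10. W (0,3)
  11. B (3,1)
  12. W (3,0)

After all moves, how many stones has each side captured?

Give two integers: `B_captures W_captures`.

Move 1: B@(3,3) -> caps B=0 W=0
Move 2: W@(1,2) -> caps B=0 W=0
Move 3: B@(1,0) -> caps B=0 W=0
Move 4: W@(2,2) -> caps B=0 W=0
Move 5: B@(3,2) -> caps B=0 W=0
Move 6: W@(0,1) -> caps B=0 W=0
Move 7: B@(2,0) -> caps B=0 W=0
Move 8: W@(0,0) -> caps B=0 W=0
Move 9: B@(0,2) -> caps B=0 W=0
Move 10: W@(0,3) -> caps B=0 W=1
Move 11: B@(3,1) -> caps B=0 W=1
Move 12: W@(3,0) -> caps B=0 W=1

Answer: 0 1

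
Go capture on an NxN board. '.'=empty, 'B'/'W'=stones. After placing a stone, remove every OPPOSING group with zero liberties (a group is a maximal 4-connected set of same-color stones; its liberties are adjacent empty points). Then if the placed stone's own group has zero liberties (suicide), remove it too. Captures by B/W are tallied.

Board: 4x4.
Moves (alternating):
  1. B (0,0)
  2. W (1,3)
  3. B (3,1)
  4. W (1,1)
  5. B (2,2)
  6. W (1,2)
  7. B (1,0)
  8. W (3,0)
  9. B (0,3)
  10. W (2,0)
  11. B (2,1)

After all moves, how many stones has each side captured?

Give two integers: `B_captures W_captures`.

Answer: 2 0

Derivation:
Move 1: B@(0,0) -> caps B=0 W=0
Move 2: W@(1,3) -> caps B=0 W=0
Move 3: B@(3,1) -> caps B=0 W=0
Move 4: W@(1,1) -> caps B=0 W=0
Move 5: B@(2,2) -> caps B=0 W=0
Move 6: W@(1,2) -> caps B=0 W=0
Move 7: B@(1,0) -> caps B=0 W=0
Move 8: W@(3,0) -> caps B=0 W=0
Move 9: B@(0,3) -> caps B=0 W=0
Move 10: W@(2,0) -> caps B=0 W=0
Move 11: B@(2,1) -> caps B=2 W=0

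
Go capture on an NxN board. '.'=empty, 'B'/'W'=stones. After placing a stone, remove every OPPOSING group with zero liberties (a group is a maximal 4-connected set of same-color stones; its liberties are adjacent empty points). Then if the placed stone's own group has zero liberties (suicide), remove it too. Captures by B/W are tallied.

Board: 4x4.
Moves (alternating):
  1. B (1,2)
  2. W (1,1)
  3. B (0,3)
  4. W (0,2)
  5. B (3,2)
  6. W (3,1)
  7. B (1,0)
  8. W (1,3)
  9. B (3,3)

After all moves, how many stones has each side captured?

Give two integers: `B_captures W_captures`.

Answer: 0 1

Derivation:
Move 1: B@(1,2) -> caps B=0 W=0
Move 2: W@(1,1) -> caps B=0 W=0
Move 3: B@(0,3) -> caps B=0 W=0
Move 4: W@(0,2) -> caps B=0 W=0
Move 5: B@(3,2) -> caps B=0 W=0
Move 6: W@(3,1) -> caps B=0 W=0
Move 7: B@(1,0) -> caps B=0 W=0
Move 8: W@(1,3) -> caps B=0 W=1
Move 9: B@(3,3) -> caps B=0 W=1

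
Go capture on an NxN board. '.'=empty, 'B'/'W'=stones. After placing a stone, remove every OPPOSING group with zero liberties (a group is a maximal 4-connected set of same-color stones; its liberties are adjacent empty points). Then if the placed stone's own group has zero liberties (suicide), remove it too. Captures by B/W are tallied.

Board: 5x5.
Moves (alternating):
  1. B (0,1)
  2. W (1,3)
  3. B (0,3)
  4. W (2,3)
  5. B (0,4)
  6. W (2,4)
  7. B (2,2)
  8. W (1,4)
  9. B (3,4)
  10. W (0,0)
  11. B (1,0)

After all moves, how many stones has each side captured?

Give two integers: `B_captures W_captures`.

Move 1: B@(0,1) -> caps B=0 W=0
Move 2: W@(1,3) -> caps B=0 W=0
Move 3: B@(0,3) -> caps B=0 W=0
Move 4: W@(2,3) -> caps B=0 W=0
Move 5: B@(0,4) -> caps B=0 W=0
Move 6: W@(2,4) -> caps B=0 W=0
Move 7: B@(2,2) -> caps B=0 W=0
Move 8: W@(1,4) -> caps B=0 W=0
Move 9: B@(3,4) -> caps B=0 W=0
Move 10: W@(0,0) -> caps B=0 W=0
Move 11: B@(1,0) -> caps B=1 W=0

Answer: 1 0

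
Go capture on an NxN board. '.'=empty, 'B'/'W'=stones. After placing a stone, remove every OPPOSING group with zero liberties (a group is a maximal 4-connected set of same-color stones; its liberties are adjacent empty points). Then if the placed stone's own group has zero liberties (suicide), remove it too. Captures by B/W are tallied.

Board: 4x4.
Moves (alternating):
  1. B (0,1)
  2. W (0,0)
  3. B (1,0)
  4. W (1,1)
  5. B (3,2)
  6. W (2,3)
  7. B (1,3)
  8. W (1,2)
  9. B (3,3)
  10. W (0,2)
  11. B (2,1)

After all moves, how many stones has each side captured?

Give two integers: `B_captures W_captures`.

Move 1: B@(0,1) -> caps B=0 W=0
Move 2: W@(0,0) -> caps B=0 W=0
Move 3: B@(1,0) -> caps B=1 W=0
Move 4: W@(1,1) -> caps B=1 W=0
Move 5: B@(3,2) -> caps B=1 W=0
Move 6: W@(2,3) -> caps B=1 W=0
Move 7: B@(1,3) -> caps B=1 W=0
Move 8: W@(1,2) -> caps B=1 W=0
Move 9: B@(3,3) -> caps B=1 W=0
Move 10: W@(0,2) -> caps B=1 W=0
Move 11: B@(2,1) -> caps B=1 W=0

Answer: 1 0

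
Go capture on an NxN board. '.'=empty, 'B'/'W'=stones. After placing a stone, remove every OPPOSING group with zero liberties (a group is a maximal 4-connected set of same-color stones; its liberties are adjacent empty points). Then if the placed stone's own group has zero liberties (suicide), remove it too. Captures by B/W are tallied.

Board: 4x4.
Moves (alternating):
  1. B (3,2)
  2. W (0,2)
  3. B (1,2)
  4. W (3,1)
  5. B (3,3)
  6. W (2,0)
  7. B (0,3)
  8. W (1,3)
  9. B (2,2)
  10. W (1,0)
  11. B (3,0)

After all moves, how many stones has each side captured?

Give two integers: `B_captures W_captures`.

Answer: 0 1

Derivation:
Move 1: B@(3,2) -> caps B=0 W=0
Move 2: W@(0,2) -> caps B=0 W=0
Move 3: B@(1,2) -> caps B=0 W=0
Move 4: W@(3,1) -> caps B=0 W=0
Move 5: B@(3,3) -> caps B=0 W=0
Move 6: W@(2,0) -> caps B=0 W=0
Move 7: B@(0,3) -> caps B=0 W=0
Move 8: W@(1,3) -> caps B=0 W=1
Move 9: B@(2,2) -> caps B=0 W=1
Move 10: W@(1,0) -> caps B=0 W=1
Move 11: B@(3,0) -> caps B=0 W=1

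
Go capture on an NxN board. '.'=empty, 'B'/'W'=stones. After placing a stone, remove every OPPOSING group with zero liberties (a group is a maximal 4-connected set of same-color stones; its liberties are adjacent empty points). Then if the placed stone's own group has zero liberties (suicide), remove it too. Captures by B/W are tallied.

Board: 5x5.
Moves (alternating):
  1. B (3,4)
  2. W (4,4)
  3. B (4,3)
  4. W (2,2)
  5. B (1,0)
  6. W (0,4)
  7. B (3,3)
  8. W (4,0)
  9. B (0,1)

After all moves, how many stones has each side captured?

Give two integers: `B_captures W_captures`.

Answer: 1 0

Derivation:
Move 1: B@(3,4) -> caps B=0 W=0
Move 2: W@(4,4) -> caps B=0 W=0
Move 3: B@(4,3) -> caps B=1 W=0
Move 4: W@(2,2) -> caps B=1 W=0
Move 5: B@(1,0) -> caps B=1 W=0
Move 6: W@(0,4) -> caps B=1 W=0
Move 7: B@(3,3) -> caps B=1 W=0
Move 8: W@(4,0) -> caps B=1 W=0
Move 9: B@(0,1) -> caps B=1 W=0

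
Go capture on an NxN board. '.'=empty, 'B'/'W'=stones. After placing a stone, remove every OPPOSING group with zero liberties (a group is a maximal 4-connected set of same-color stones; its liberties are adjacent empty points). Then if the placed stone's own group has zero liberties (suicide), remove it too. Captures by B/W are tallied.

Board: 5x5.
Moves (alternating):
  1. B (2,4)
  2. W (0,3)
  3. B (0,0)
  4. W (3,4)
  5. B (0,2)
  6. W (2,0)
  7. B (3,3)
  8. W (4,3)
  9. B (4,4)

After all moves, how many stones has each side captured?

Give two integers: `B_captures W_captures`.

Answer: 1 0

Derivation:
Move 1: B@(2,4) -> caps B=0 W=0
Move 2: W@(0,3) -> caps B=0 W=0
Move 3: B@(0,0) -> caps B=0 W=0
Move 4: W@(3,4) -> caps B=0 W=0
Move 5: B@(0,2) -> caps B=0 W=0
Move 6: W@(2,0) -> caps B=0 W=0
Move 7: B@(3,3) -> caps B=0 W=0
Move 8: W@(4,3) -> caps B=0 W=0
Move 9: B@(4,4) -> caps B=1 W=0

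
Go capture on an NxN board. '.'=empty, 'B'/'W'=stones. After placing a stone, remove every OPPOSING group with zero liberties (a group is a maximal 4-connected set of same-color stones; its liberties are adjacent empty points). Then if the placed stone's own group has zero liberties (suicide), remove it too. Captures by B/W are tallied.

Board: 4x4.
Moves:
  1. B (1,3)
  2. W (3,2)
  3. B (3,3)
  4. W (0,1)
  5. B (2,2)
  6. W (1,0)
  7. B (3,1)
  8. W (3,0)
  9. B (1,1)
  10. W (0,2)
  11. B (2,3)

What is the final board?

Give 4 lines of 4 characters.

Answer: .WW.
WB.B
..BB
WB.B

Derivation:
Move 1: B@(1,3) -> caps B=0 W=0
Move 2: W@(3,2) -> caps B=0 W=0
Move 3: B@(3,3) -> caps B=0 W=0
Move 4: W@(0,1) -> caps B=0 W=0
Move 5: B@(2,2) -> caps B=0 W=0
Move 6: W@(1,0) -> caps B=0 W=0
Move 7: B@(3,1) -> caps B=1 W=0
Move 8: W@(3,0) -> caps B=1 W=0
Move 9: B@(1,1) -> caps B=1 W=0
Move 10: W@(0,2) -> caps B=1 W=0
Move 11: B@(2,3) -> caps B=1 W=0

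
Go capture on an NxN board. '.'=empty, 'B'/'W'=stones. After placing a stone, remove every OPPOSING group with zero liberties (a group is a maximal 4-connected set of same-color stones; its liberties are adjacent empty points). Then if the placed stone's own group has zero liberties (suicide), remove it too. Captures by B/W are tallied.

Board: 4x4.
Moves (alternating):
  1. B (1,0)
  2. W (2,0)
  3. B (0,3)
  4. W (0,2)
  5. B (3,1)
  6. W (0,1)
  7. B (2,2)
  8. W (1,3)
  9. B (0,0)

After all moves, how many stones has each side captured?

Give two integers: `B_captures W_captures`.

Answer: 0 1

Derivation:
Move 1: B@(1,0) -> caps B=0 W=0
Move 2: W@(2,0) -> caps B=0 W=0
Move 3: B@(0,3) -> caps B=0 W=0
Move 4: W@(0,2) -> caps B=0 W=0
Move 5: B@(3,1) -> caps B=0 W=0
Move 6: W@(0,1) -> caps B=0 W=0
Move 7: B@(2,2) -> caps B=0 W=0
Move 8: W@(1,3) -> caps B=0 W=1
Move 9: B@(0,0) -> caps B=0 W=1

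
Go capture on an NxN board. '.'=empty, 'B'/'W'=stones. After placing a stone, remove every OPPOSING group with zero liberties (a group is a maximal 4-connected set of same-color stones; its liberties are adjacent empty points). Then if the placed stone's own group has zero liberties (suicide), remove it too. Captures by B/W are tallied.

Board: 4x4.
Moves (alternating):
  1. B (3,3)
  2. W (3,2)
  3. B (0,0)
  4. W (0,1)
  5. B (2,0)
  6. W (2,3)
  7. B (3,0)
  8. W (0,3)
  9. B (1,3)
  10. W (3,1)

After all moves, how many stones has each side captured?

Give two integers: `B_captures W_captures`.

Move 1: B@(3,3) -> caps B=0 W=0
Move 2: W@(3,2) -> caps B=0 W=0
Move 3: B@(0,0) -> caps B=0 W=0
Move 4: W@(0,1) -> caps B=0 W=0
Move 5: B@(2,0) -> caps B=0 W=0
Move 6: W@(2,3) -> caps B=0 W=1
Move 7: B@(3,0) -> caps B=0 W=1
Move 8: W@(0,3) -> caps B=0 W=1
Move 9: B@(1,3) -> caps B=0 W=1
Move 10: W@(3,1) -> caps B=0 W=1

Answer: 0 1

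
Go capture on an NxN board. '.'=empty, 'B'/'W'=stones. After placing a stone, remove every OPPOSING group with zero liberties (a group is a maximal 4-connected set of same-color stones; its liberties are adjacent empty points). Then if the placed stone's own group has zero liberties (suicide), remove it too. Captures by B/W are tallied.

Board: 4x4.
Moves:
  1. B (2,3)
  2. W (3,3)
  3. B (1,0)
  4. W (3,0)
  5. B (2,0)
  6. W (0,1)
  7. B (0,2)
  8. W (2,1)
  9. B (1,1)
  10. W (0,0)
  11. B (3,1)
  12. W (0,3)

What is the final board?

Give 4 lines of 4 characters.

Answer: ..BW
BB..
BW.B
.B.W

Derivation:
Move 1: B@(2,3) -> caps B=0 W=0
Move 2: W@(3,3) -> caps B=0 W=0
Move 3: B@(1,0) -> caps B=0 W=0
Move 4: W@(3,0) -> caps B=0 W=0
Move 5: B@(2,0) -> caps B=0 W=0
Move 6: W@(0,1) -> caps B=0 W=0
Move 7: B@(0,2) -> caps B=0 W=0
Move 8: W@(2,1) -> caps B=0 W=0
Move 9: B@(1,1) -> caps B=0 W=0
Move 10: W@(0,0) -> caps B=0 W=0
Move 11: B@(3,1) -> caps B=1 W=0
Move 12: W@(0,3) -> caps B=1 W=0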